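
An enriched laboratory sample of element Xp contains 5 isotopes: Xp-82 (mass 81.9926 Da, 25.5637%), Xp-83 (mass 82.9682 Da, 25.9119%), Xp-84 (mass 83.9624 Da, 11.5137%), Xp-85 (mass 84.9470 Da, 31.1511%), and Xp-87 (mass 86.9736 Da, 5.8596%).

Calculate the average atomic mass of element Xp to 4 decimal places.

Ar = Σ fᵢ·mᵢ = 0.255637 × 81.9926 + 0.259119 × 82.9682 + 0.115137 × 83.9624 + 0.311511 × 84.9470 + 0.058596 × 86.9736
= 20.96034 + 21.49864 + 9.66718 + 26.46192 + 5.09631 = 83.68439 Da

83.6844 Da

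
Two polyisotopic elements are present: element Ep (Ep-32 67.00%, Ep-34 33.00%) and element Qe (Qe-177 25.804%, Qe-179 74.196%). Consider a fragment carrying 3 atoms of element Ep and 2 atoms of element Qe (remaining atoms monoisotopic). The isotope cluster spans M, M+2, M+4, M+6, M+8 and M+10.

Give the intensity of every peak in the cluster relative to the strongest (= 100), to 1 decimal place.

Element Ep pattern (n=3): 0.300763 : 0.444411 : 0.218889 : 0.035937
Element Qe pattern (n=2): 0.06658464 : 0.38291072 : 0.55050464
Convolve the two distributions (both contribute in 2-u steps):
  M: 0.300763×0.06658464 = 0.020026
  M+2: 0.300763×0.38291072 + 0.444411×0.06658464 = 0.144756
  M+4: 0.300763×0.55050464 + 0.444411×0.38291072 + 0.218889×0.06658464 = 0.350316
  M+6: 0.444411×0.55050464 + 0.218889×0.38291072 + 0.035937×0.06658464 = 0.330858
  M+8: 0.218889×0.55050464 + 0.035937×0.38291072 = 0.134260
  M+10: 0.035937×0.55050464 = 0.019783
Scale to base peak (0.350316) = 100: 5.7 : 41.3 : 100.0 : 94.4 : 38.3 : 5.6

5.7 : 41.3 : 100.0 : 94.4 : 38.3 : 5.6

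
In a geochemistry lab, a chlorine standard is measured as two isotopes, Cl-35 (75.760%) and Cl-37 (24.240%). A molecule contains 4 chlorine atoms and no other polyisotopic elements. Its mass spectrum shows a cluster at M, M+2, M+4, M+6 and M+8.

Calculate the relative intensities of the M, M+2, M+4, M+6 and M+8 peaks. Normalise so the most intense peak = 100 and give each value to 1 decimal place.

Each Cl atom is independently Cl-35 (p = 0.75760) or Cl-37 (q = 0.24240); the cluster is the binomial expansion (p + q)^4.
P(M) = 0.75760^4 = 0.329428
P(M+2) = 4 × 0.75760^3 × 0.24240^1 = 0.421612
P(M+4) = 6 × 0.75760^2 × 0.24240^2 = 0.202347
P(M+6) = 4 × 0.75760^1 × 0.24240^3 = 0.043162
P(M+8) = 0.24240^4 = 0.003452
The M+2 peak is largest (0.421612); scaling to 100 gives 78.1 : 100.0 : 48.0 : 10.2 : 0.8.

78.1 : 100.0 : 48.0 : 10.2 : 0.8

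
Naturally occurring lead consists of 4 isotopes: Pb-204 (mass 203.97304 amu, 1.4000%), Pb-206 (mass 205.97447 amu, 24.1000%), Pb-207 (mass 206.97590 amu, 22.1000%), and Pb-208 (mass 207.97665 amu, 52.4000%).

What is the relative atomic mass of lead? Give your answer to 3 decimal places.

207.217 amu

Weight each isotope mass by its fractional abundance: 0.014000 × 203.97304 + 0.241000 × 205.97447 + 0.221000 × 206.97590 + 0.524000 × 207.97665
= 2.855623 + 49.639847 + 45.741674 + 108.979765 = 207.216909 amu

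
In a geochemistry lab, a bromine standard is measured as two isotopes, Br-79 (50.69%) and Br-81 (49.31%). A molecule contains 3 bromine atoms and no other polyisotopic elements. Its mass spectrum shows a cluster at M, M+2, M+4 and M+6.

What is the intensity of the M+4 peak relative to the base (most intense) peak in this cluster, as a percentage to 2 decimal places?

(0.5069 + 0.4931)^3 gives M 0.1302, M+2 0.3801, M+4 0.3698, M+6 0.1199; the largest is M+2.
P(M+2) = C(3,1) × 0.5069^2 × 0.4931^1 = 3 × 0.25694761 × 0.4931 = 0.380103 (base)
P(M+4) = C(3,2) × 0.5069^1 × 0.4931^2 = 3 × 0.5069 × 0.24314761 = 0.369755
Relative intensity = 0.369755 / 0.380103 × 100 = 97.28

97.28%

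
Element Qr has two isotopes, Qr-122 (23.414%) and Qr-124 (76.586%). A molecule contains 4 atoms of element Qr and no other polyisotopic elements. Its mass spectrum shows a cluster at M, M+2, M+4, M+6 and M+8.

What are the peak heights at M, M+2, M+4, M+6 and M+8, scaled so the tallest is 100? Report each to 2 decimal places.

The 4 Qr atoms are independent, so intensities follow the terms of (0.23414 + 0.76586)^4.
P(M) = 0.23414^4 = 0.003005
P(M+2) = 4 × 0.23414^3 × 0.76586^1 = 0.039322
P(M+4) = 6 × 0.23414^2 × 0.76586^2 = 0.192931
P(M+6) = 4 × 0.23414^1 × 0.76586^3 = 0.420711
P(M+8) = 0.76586^4 = 0.344031
The M+6 peak is largest (0.420711); scaling to 100 gives 0.71 : 9.35 : 45.86 : 100.00 : 81.77.

0.71 : 9.35 : 45.86 : 100.00 : 81.77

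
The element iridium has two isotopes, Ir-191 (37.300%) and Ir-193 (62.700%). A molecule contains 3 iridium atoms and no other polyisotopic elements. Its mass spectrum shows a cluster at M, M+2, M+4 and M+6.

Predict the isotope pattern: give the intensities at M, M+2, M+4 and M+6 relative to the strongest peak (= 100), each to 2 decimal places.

The 3 Ir atoms are independent, so intensities follow the terms of (0.37300 + 0.62700)^3.
P(M) = 0.37300^3 = 0.051895
P(M+2) = 3 × 0.37300^2 × 0.62700^1 = 0.261702
P(M+4) = 3 × 0.37300^1 × 0.62700^2 = 0.439911
P(M+6) = 0.62700^3 = 0.246492
The M+4 peak is largest (0.439911); scaling to 100 gives 11.80 : 59.49 : 100.00 : 56.03.

11.80 : 59.49 : 100.00 : 56.03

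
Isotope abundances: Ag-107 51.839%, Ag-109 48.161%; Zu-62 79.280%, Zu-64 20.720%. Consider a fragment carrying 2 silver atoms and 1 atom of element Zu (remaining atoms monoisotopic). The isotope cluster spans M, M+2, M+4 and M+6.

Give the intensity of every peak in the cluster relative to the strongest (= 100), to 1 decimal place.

47.2 : 100.0 : 63.6 : 10.6

Silver pattern (n=2): 0.26872819 : 0.49932362 : 0.23194819
Element Zu pattern (n=1): 0.7928 : 0.2072
Convolve the two distributions (both contribute in 2-u steps):
  M: 0.26872819×0.7928 = 0.213048
  M+2: 0.26872819×0.2072 + 0.49932362×0.7928 = 0.451544
  M+4: 0.49932362×0.2072 + 0.23194819×0.7928 = 0.287348
  M+6: 0.23194819×0.2072 = 0.048060
Scale to base peak (0.451544) = 100: 47.2 : 100.0 : 63.6 : 10.6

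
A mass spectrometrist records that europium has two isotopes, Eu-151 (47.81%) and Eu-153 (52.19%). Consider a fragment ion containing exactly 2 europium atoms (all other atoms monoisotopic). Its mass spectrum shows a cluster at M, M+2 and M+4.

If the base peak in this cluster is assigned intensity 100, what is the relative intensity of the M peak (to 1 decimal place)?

Binomial terms of (0.4781 + 0.5219)^2: M 0.2286, M+2 0.4990, M+4 0.2724 → M+2 is the base peak.
P(M+2) = C(2,1) × 0.4781^1 × 0.5219^1 = 2 × 0.4781 × 0.5219 = 0.499041 (base)
P(M) = C(2,0) × 0.4781^2 × 0.5219^0 = 1 × 0.22857961 × 1.0000 = 0.228580
Relative intensity = 0.228580 / 0.499041 × 100 = 45.8

45.8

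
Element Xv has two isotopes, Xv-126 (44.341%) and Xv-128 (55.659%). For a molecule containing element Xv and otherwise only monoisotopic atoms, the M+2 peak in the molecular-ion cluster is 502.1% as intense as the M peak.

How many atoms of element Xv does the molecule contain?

4

The M+2/M ratio from n Xv atoms is n · q/p = n · 0.55659/0.44341.
n = 5.021 × 0.44341/0.55659 = 4.00 ≈ 4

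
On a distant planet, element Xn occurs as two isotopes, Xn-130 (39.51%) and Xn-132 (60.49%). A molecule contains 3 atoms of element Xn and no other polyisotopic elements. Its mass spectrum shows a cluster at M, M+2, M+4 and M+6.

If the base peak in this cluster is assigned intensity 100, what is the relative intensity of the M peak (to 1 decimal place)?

14.2

Binomial terms of (0.3951 + 0.6049)^3: M 0.0617, M+2 0.2833, M+4 0.4337, M+6 0.2213 → M+4 is the base peak.
P(M+4) = C(3,2) × 0.3951^1 × 0.6049^2 = 3 × 0.3951 × 0.36590401 = 0.433706 (base)
P(M) = C(3,0) × 0.3951^3 × 0.6049^0 = 1 × 0.06167669 × 1.0000 = 0.061677
Relative intensity = 0.061677 / 0.433706 × 100 = 14.2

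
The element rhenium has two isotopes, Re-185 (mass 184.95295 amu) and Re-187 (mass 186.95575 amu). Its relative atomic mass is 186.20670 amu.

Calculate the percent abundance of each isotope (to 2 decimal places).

Writing the weighted mean with unknown fraction x of Re-185:
184.95295·x + 186.95575·(1 − x) = 186.20670
(184.95295 − 186.95575)·x = 186.20670 − 186.95575
x = -0.74905 / -2.00280 = 0.37400 → 37.40% Re-185, 62.60% Re-187.

Re-185: 37.40%, Re-187: 62.60%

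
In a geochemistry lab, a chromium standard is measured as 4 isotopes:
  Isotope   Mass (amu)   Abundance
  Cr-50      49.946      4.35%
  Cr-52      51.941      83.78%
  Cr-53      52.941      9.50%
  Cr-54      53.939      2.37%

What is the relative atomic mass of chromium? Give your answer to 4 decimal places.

51.9966 amu

Weight each isotope mass by its fractional abundance: 0.0435 × 49.946 + 0.8378 × 51.941 + 0.0950 × 52.941 + 0.0237 × 53.939
= 2.17265 + 43.51617 + 5.02940 + 1.27835 = 51.99657 amu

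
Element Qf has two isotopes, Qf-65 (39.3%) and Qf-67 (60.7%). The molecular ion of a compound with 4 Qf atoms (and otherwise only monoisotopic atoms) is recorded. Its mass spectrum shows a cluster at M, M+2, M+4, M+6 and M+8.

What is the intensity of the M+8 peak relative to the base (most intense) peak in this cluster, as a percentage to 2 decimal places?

38.61%

Term probabilities: M 0.0239, M+2 0.1474, M+4 0.3414, M+6 0.3516, M+8 0.1358. Base peak = M+6.
P(M+6) = C(4,3) × 0.393^1 × 0.607^3 = 4 × 0.3930 × 0.22364854 = 0.351576 (base)
P(M+8) = C(4,4) × 0.393^0 × 0.607^4 = 1 × 1.0000 × 0.13575467 = 0.135755
Relative intensity = 0.135755 / 0.351576 × 100 = 38.61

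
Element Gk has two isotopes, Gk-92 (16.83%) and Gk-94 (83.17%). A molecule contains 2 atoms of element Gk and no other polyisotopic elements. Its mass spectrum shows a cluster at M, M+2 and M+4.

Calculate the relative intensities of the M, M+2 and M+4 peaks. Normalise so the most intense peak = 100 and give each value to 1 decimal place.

4.1 : 40.5 : 100.0

Each Gk atom is independently Gk-92 (p = 0.1683) or Gk-94 (q = 0.8317); the cluster is the binomial expansion (p + q)^2.
P(M) = 0.1683^2 = 0.028325
P(M+2) = 2 × 0.1683^1 × 0.8317^1 = 0.279950
P(M+4) = 0.8317^2 = 0.691725
The M+4 peak is largest (0.691725); scaling to 100 gives 4.1 : 40.5 : 100.0.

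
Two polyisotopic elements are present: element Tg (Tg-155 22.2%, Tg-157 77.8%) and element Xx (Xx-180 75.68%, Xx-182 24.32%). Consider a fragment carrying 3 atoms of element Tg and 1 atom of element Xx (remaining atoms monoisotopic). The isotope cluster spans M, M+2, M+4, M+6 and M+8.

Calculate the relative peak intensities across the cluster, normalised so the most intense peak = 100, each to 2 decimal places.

Element Tg pattern (n=3): 0.01094105 : 0.11502886 : 0.40311914 : 0.47091095
Element Xx pattern (n=1): 0.7568 : 0.2432
Convolve the two distributions (both contribute in 2-u steps):
  M: 0.01094105×0.7568 = 0.008280
  M+2: 0.01094105×0.2432 + 0.11502886×0.7568 = 0.089715
  M+4: 0.11502886×0.2432 + 0.40311914×0.7568 = 0.333056
  M+6: 0.40311914×0.2432 + 0.47091095×0.7568 = 0.454424
  M+8: 0.47091095×0.2432 = 0.114526
Scale to base peak (0.454424) = 100: 1.82 : 19.74 : 73.29 : 100.00 : 25.20

1.82 : 19.74 : 73.29 : 100.00 : 25.20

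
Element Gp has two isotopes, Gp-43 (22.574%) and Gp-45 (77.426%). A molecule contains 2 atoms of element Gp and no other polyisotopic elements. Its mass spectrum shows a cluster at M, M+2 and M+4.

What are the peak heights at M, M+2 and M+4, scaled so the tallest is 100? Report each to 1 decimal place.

Each Gp atom is independently Gp-43 (p = 0.22574) or Gp-45 (q = 0.77426); the cluster is the binomial expansion (p + q)^2.
P(M) = 0.22574^2 = 0.050959
P(M+2) = 2 × 0.22574^1 × 0.77426^1 = 0.349563
P(M+4) = 0.77426^2 = 0.599479
The M+4 peak is largest (0.599479); scaling to 100 gives 8.5 : 58.3 : 100.0.

8.5 : 58.3 : 100.0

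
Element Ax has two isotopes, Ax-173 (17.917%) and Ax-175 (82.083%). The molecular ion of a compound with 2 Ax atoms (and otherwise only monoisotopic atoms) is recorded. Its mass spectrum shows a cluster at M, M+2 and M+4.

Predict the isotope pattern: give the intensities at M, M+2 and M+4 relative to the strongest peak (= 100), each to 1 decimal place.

4.8 : 43.7 : 100.0

The 2 Ax atoms are independent, so intensities follow the terms of (0.17917 + 0.82083)^2.
P(M) = 0.17917^2 = 0.032102
P(M+2) = 2 × 0.17917^1 × 0.82083^1 = 0.294136
P(M+4) = 0.82083^2 = 0.673762
The M+4 peak is largest (0.673762); scaling to 100 gives 4.8 : 43.7 : 100.0.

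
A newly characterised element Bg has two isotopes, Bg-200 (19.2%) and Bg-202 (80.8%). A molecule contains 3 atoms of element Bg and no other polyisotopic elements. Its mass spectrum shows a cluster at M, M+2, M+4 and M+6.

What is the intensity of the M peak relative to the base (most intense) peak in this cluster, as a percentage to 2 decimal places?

1.34%

(0.192 + 0.808)^3 gives M 0.0071, M+2 0.0894, M+4 0.3760, M+6 0.5275; the largest is M+6.
P(M+6) = C(3,3) × 0.192^0 × 0.808^3 = 1 × 1.0000 × 0.52751411 = 0.527514 (base)
P(M) = C(3,0) × 0.192^3 × 0.808^0 = 1 × 0.00707789 × 1.0000 = 0.007078
Relative intensity = 0.007078 / 0.527514 × 100 = 1.34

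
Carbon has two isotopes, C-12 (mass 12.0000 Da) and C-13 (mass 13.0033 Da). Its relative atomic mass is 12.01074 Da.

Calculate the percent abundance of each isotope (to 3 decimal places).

Let x be the fractional abundance of C-12; then C-13 has abundance 1 − x.
12.0000·x + 13.0033·(1 − x) = 12.01074
(12.0000 − 13.0033)·x = 12.01074 − 13.0033
x = -0.99256 / -1.0033 = 0.98930 → 98.930% C-12, 1.070% C-13.

C-12: 98.930%, C-13: 1.070%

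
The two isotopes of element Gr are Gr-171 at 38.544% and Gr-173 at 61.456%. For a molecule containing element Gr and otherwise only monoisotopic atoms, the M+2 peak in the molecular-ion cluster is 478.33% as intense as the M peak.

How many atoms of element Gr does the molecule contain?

For n independent Gr atoms, I(M+2)/I(M) = n · (abundance Gr-173) / (abundance Gr-171) = n · 0.61456/0.38544.
n = 4.7833 × 0.38544/0.61456 = 3.00 ≈ 3

3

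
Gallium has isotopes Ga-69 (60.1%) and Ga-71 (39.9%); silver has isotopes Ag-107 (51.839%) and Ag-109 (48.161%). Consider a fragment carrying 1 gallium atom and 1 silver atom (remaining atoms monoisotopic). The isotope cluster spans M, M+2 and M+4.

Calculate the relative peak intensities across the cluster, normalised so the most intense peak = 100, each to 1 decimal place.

Gallium pattern (n=1): 0.6010 : 0.3990
Silver pattern (n=1): 0.51839 : 0.48161
Convolve the two distributions (both contribute in 2-u steps):
  M: 0.6010×0.51839 = 0.311552
  M+2: 0.6010×0.48161 + 0.3990×0.51839 = 0.496285
  M+4: 0.3990×0.48161 = 0.192162
Scale to base peak (0.496285) = 100: 62.8 : 100.0 : 38.7

62.8 : 100.0 : 38.7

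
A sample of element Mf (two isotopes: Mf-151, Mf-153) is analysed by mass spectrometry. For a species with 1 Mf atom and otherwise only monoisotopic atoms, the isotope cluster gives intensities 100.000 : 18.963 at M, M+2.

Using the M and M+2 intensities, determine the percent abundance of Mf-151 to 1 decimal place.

84.1%

Let p = fractional abundance of Mf-151. I(M+2)/I(M) = [C(1,1)·p^0·(1−p)] / p^1 = 1·(1−p)/p = 18.963/100.000 = 0.1896
(1−p)/p = 0.1896/1 = 0.1896  ⇒  p = 1/(1 + 0.1896) = 0.8406
Mf-151: 84.1%, Mf-153: 15.9%.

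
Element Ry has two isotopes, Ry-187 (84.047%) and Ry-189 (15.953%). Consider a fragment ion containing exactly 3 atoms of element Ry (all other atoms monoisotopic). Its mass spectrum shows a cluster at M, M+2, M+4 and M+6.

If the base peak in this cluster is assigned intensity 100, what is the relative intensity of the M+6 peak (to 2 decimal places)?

0.68

Binomial terms of (0.84047 + 0.15953)^3: M 0.5937, M+2 0.3381, M+4 0.0642, M+6 0.0041 → M is the base peak.
P(M) = C(3,0) × 0.84047^3 × 0.15953^0 = 1 × 0.59369945 × 1.0000 = 0.593699 (base)
P(M+6) = C(3,3) × 0.84047^0 × 0.15953^3 = 1 × 1.0000 × 0.00406001 = 0.004060
Relative intensity = 0.004060 / 0.593699 × 100 = 0.68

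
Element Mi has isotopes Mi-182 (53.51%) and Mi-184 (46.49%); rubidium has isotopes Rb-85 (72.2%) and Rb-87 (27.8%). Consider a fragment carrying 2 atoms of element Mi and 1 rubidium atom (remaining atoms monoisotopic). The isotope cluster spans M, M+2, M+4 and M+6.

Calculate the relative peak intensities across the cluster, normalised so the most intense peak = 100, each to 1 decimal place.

47.1 : 100.0 : 67.1 : 13.7

Element Mi pattern (n=2): 0.28633201 : 0.49753598 : 0.21613201
Rubidium pattern (n=1): 0.7220 : 0.2780
Convolve the two distributions (both contribute in 2-u steps):
  M: 0.28633201×0.7220 = 0.206732
  M+2: 0.28633201×0.2780 + 0.49753598×0.7220 = 0.438821
  M+4: 0.49753598×0.2780 + 0.21613201×0.7220 = 0.294362
  M+6: 0.21613201×0.2780 = 0.060085
Scale to base peak (0.438821) = 100: 47.1 : 100.0 : 67.1 : 13.7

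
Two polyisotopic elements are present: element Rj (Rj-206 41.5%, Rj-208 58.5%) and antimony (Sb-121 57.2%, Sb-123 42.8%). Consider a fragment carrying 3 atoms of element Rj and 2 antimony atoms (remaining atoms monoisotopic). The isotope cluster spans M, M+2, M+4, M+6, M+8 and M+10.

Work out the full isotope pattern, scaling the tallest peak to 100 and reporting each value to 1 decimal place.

7.1 : 40.6 : 91.2 : 100.0 : 53.4 : 11.1

Element Rj pattern (n=3): 0.07147337 : 0.30225487 : 0.42607012 : 0.20020162
Antimony pattern (n=2): 0.327184 : 0.489632 : 0.183184
Convolve the two distributions (both contribute in 2-u steps):
  M: 0.07147337×0.327184 = 0.023385
  M+2: 0.07147337×0.489632 + 0.30225487×0.327184 = 0.133889
  M+4: 0.07147337×0.183184 + 0.30225487×0.489632 + 0.42607012×0.327184 = 0.300490
  M+6: 0.30225487×0.183184 + 0.42607012×0.489632 + 0.20020162×0.327184 = 0.329489
  M+8: 0.42607012×0.183184 + 0.20020162×0.489632 = 0.176074
  M+10: 0.20020162×0.183184 = 0.036674
Scale to base peak (0.329489) = 100: 7.1 : 40.6 : 91.2 : 100.0 : 53.4 : 11.1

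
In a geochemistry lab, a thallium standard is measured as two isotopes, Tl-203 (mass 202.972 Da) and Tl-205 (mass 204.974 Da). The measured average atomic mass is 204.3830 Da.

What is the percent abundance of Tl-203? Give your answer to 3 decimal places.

29.520%

Let x be the fractional abundance of Tl-203; then Tl-205 has abundance 1 − x.
202.972·x + 204.974·(1 − x) = 204.3830
(202.972 − 204.974)·x = 204.3830 − 204.974
x = -0.5910 / -2.002 = 0.29520 → 29.520% Tl-203, 70.480% Tl-205.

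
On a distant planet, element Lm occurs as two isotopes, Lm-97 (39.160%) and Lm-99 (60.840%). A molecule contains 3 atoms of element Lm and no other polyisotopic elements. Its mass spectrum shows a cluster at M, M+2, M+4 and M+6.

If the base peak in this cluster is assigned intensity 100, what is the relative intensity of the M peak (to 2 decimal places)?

(0.39160 + 0.60840)^3 gives M 0.0601, M+2 0.2799, M+4 0.4349, M+6 0.2252; the largest is M+4.
P(M+4) = C(3,2) × 0.39160^1 × 0.60840^2 = 3 × 0.3916 × 0.37015056 = 0.434853 (base)
P(M) = C(3,0) × 0.39160^3 × 0.60840^0 = 1 × 0.06005208 × 1.0000 = 0.060052
Relative intensity = 0.060052 / 0.434853 × 100 = 13.81

13.81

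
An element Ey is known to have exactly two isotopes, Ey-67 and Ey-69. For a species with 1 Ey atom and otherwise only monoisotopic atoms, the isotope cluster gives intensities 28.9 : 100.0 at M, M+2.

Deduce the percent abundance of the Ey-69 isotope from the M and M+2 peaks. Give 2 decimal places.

77.58%

Let p = fractional abundance of Ey-67. I(M+2)/I(M) = [C(1,1)·p^0·(1−p)] / p^1 = 1·(1−p)/p = 100.0/28.9 = 3.4602
(1−p)/p = 3.4602/1 = 3.4602  ⇒  p = 1/(1 + 3.4602) = 0.2242
Ey-67: 22.42%, Ey-69: 77.58%.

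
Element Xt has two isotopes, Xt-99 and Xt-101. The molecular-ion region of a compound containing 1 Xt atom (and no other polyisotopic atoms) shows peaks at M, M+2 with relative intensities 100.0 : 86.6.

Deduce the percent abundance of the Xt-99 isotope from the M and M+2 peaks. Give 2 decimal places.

If p is the fraction of Xt that is Xt-99, then I(M+2)/I(M) = [C(1,1)·p^0·(1−p)] / p^1 = 1·(1−p)/p = 86.6/100.0 = 0.8660
(1−p)/p = 0.8660/1 = 0.8660  ⇒  p = 1/(1 + 0.8660) = 0.5359
Xt-99: 53.59%, Xt-101: 46.41%.

53.59%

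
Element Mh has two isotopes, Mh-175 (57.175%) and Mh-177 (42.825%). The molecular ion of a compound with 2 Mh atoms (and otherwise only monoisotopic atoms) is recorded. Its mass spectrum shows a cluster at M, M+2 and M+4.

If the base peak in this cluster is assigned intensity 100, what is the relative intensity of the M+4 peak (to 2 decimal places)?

37.45

(0.57175 + 0.42825)^2 gives M 0.3269, M+2 0.4897, M+4 0.1834; the largest is M+2.
P(M+2) = C(2,1) × 0.57175^1 × 0.42825^1 = 2 × 0.57175 × 0.42825 = 0.489704 (base)
P(M+4) = C(2,2) × 0.57175^0 × 0.42825^2 = 1 × 1.0000 × 0.18339806 = 0.183398
Relative intensity = 0.183398 / 0.489704 × 100 = 37.45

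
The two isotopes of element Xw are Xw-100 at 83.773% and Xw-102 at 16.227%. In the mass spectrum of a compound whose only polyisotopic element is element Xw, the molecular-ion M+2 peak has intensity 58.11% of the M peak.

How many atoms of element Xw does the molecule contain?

The M+2/M ratio from n Xw atoms is n · q/p = n · 0.16227/0.83773.
n = 0.5811 × 0.83773/0.16227 = 3.00 ≈ 3

3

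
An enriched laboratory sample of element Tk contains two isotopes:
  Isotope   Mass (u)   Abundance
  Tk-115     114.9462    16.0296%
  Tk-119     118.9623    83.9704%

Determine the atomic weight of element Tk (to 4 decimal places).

118.3185 u

Ar = Σ fᵢ·mᵢ = 0.160296 × 114.9462 + 0.839704 × 118.9623
= 18.42542 + 99.89312 = 118.31854 u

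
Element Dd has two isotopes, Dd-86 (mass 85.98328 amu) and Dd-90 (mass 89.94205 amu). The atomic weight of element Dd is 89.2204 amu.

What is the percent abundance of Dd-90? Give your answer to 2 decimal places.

81.77%

With x = fraction of Dd-86 (so Dd-90 is 1 − x):
85.98328·x + 89.94205·(1 − x) = 89.2204
(85.98328 − 89.94205)·x = 89.2204 − 89.94205
x = -0.72165 / -3.95877 = 0.18229 → 18.23% Dd-86, 81.77% Dd-90.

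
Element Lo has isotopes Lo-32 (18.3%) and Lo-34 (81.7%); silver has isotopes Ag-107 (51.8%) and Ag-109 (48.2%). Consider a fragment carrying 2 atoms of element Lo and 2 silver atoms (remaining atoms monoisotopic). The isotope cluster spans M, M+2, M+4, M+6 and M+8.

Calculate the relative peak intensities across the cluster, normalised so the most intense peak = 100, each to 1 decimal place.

2.2 : 24.1 : 83.5 : 100.0 : 38.5

Element Lo pattern (n=2): 0.033489 : 0.299022 : 0.667489
Silver pattern (n=2): 0.268324 : 0.499352 : 0.232324
Convolve the two distributions (both contribute in 2-u steps):
  M: 0.033489×0.268324 = 0.008986
  M+2: 0.033489×0.499352 + 0.299022×0.268324 = 0.096958
  M+4: 0.033489×0.232324 + 0.299022×0.499352 + 0.667489×0.268324 = 0.336201
  M+6: 0.299022×0.232324 + 0.667489×0.499352 = 0.402782
  M+8: 0.667489×0.232324 = 0.155074
Scale to base peak (0.402782) = 100: 2.2 : 24.1 : 83.5 : 100.0 : 38.5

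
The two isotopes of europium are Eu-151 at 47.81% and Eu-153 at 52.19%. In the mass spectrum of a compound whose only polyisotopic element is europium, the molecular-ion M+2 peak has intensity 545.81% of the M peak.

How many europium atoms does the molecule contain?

5

For n independent Eu atoms, I(M+2)/I(M) = n · (abundance Eu-153) / (abundance Eu-151) = n · 0.5219/0.4781.
n = 5.4581 × 0.4781/0.5219 = 5.00 ≈ 5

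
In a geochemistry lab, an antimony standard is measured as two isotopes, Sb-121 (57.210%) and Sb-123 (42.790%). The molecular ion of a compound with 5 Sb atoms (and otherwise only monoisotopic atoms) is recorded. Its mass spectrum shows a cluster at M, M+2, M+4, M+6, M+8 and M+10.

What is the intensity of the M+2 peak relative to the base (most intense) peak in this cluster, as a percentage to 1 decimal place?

Term probabilities: M 0.0613, M+2 0.2292, M+4 0.3428, M+6 0.2564, M+8 0.0959, M+10 0.0143. Base peak = M+4.
P(M+4) = C(5,2) × 0.57210^3 × 0.42790^2 = 10 × 0.18724742 × 0.18309841 = 0.342847 (base)
P(M+2) = C(5,1) × 0.57210^4 × 0.42790^1 = 5 × 0.10712425 × 0.4279 = 0.229192
Relative intensity = 0.229192 / 0.342847 × 100 = 66.8

66.8%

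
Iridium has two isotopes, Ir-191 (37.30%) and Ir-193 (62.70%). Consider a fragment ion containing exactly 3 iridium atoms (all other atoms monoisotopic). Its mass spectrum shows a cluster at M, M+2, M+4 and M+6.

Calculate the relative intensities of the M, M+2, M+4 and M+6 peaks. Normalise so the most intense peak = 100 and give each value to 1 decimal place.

Each Ir atom is independently Ir-191 (p = 0.3730) or Ir-193 (q = 0.6270); the cluster is the binomial expansion (p + q)^3.
P(M) = 0.3730^3 = 0.051895
P(M+2) = 3 × 0.3730^2 × 0.6270^1 = 0.261702
P(M+4) = 3 × 0.3730^1 × 0.6270^2 = 0.439911
P(M+6) = 0.6270^3 = 0.246492
The M+4 peak is largest (0.439911); scaling to 100 gives 11.8 : 59.5 : 100.0 : 56.0.

11.8 : 59.5 : 100.0 : 56.0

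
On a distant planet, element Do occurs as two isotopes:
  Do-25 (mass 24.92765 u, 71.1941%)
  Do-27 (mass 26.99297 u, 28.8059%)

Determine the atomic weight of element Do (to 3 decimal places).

25.523 u

Weight each isotope mass by its fractional abundance: 0.711941 × 24.92765 + 0.288059 × 26.99297
= 17.747016 + 7.775568 = 25.522584 u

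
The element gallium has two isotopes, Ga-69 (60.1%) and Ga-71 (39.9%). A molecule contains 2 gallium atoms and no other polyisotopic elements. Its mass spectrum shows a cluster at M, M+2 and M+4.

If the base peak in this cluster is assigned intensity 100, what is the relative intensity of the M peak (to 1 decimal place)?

75.3

Term probabilities: M 0.3612, M+2 0.4796, M+4 0.1592. Base peak = M+2.
P(M+2) = C(2,1) × 0.601^1 × 0.399^1 = 2 × 0.6010 × 0.3990 = 0.479598 (base)
P(M) = C(2,0) × 0.601^2 × 0.399^0 = 1 × 0.361201 × 1.0000 = 0.361201
Relative intensity = 0.361201 / 0.479598 × 100 = 75.3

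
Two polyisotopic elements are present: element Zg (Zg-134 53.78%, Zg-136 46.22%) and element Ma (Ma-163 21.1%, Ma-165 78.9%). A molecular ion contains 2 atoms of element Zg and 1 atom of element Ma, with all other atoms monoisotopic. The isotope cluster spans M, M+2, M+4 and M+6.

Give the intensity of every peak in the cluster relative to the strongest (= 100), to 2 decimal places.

13.95 : 76.17 : 100.00 : 38.54

Element Zg pattern (n=2): 0.28922884 : 0.49714232 : 0.21362884
Element Ma pattern (n=1): 0.2110 : 0.7890
Convolve the two distributions (both contribute in 2-u steps):
  M: 0.28922884×0.2110 = 0.061027
  M+2: 0.28922884×0.7890 + 0.49714232×0.2110 = 0.333099
  M+4: 0.49714232×0.7890 + 0.21362884×0.2110 = 0.437321
  M+6: 0.21362884×0.7890 = 0.168553
Scale to base peak (0.437321) = 100: 13.95 : 76.17 : 100.00 : 38.54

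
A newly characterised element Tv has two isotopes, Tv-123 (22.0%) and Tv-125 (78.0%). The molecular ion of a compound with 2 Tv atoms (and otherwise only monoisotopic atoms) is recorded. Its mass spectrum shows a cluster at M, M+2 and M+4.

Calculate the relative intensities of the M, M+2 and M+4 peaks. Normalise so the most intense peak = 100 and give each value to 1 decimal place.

Each Tv atom is independently Tv-123 (p = 0.220) or Tv-125 (q = 0.780); the cluster is the binomial expansion (p + q)^2.
P(M) = 0.220^2 = 0.048400
P(M+2) = 2 × 0.220^1 × 0.780^1 = 0.343200
P(M+4) = 0.780^2 = 0.608400
The M+4 peak is largest (0.608400); scaling to 100 gives 8.0 : 56.4 : 100.0.

8.0 : 56.4 : 100.0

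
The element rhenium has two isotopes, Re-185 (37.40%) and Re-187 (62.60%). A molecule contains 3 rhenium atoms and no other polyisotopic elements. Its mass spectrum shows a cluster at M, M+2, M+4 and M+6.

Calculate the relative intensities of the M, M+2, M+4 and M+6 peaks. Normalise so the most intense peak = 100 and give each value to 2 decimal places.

Expanding (0.3740 + 0.6260)^3:
P(M) = 0.3740^3 = 0.052314
P(M+2) = 3 × 0.3740^2 × 0.6260^1 = 0.262687
P(M+4) = 3 × 0.3740^1 × 0.6260^2 = 0.439685
P(M+6) = 0.6260^3 = 0.245314
The M+4 peak is largest (0.439685); scaling to 100 gives 11.90 : 59.74 : 100.00 : 55.79.

11.90 : 59.74 : 100.00 : 55.79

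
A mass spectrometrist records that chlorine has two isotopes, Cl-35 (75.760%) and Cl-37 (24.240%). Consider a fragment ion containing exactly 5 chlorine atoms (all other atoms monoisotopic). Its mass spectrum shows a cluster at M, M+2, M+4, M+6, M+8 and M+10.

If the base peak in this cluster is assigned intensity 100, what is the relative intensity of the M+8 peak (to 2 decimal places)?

Term probabilities: M 0.2496, M+2 0.3993, M+4 0.2555, M+6 0.0817, M+8 0.0131, M+10 0.0008. Base peak = M+2.
P(M+2) = C(5,1) × 0.75760^4 × 0.24240^1 = 5 × 0.32942751 × 0.2424 = 0.399266 (base)
P(M+8) = C(5,4) × 0.75760^1 × 0.24240^4 = 5 × 0.7576 × 0.00345247 = 0.013078
Relative intensity = 0.013078 / 0.399266 × 100 = 3.28

3.28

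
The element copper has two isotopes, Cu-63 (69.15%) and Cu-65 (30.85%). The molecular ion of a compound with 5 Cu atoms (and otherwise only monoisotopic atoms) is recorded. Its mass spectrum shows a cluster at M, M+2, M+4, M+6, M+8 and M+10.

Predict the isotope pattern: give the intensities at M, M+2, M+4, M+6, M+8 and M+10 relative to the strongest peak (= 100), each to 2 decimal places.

44.83 : 100.00 : 89.23 : 39.81 : 8.88 : 0.79

Each Cu atom is independently Cu-63 (p = 0.6915) or Cu-65 (q = 0.3085); the cluster is the binomial expansion (p + q)^5.
P(M) = 0.6915^5 = 0.158111
P(M+2) = 5 × 0.6915^4 × 0.3085^1 = 0.352691
P(M+4) = 10 × 0.6915^3 × 0.3085^2 = 0.314693
P(M+6) = 10 × 0.6915^2 × 0.3085^3 = 0.140394
P(M+8) = 5 × 0.6915^1 × 0.3085^4 = 0.031317
P(M+10) = 0.3085^5 = 0.002794
The M+2 peak is largest (0.352691); scaling to 100 gives 44.83 : 100.00 : 89.23 : 39.81 : 8.88 : 0.79.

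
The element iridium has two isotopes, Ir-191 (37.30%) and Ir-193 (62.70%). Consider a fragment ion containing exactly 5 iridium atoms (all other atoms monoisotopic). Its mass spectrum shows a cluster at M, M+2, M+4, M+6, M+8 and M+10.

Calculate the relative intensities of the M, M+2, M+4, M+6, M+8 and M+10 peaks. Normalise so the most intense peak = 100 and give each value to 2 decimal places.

2.11 : 17.70 : 59.49 : 100.00 : 84.05 : 28.26

The 5 Ir atoms are independent, so intensities follow the terms of (0.3730 + 0.6270)^5.
P(M) = 0.3730^5 = 0.007220
P(M+2) = 5 × 0.3730^4 × 0.6270^1 = 0.060684
P(M+4) = 10 × 0.3730^3 × 0.6270^2 = 0.204015
P(M+6) = 10 × 0.3730^2 × 0.6270^3 = 0.342942
P(M+8) = 5 × 0.3730^1 × 0.6270^4 = 0.288237
P(M+10) = 0.6270^5 = 0.096903
The M+6 peak is largest (0.342942); scaling to 100 gives 2.11 : 17.70 : 59.49 : 100.00 : 84.05 : 28.26.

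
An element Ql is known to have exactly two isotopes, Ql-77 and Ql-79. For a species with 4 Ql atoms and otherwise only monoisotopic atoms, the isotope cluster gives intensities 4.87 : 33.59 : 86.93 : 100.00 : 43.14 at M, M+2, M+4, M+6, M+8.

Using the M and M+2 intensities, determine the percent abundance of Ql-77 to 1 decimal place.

Let p = fractional abundance of Ql-77. I(M+2)/I(M) = [C(4,1)·p^3·(1−p)] / p^4 = 4·(1−p)/p = 33.59/4.87 = 6.8973
(1−p)/p = 6.8973/4 = 1.7243  ⇒  p = 1/(1 + 1.7243) = 0.3671
Ql-77: 36.7%, Ql-79: 63.3%.

36.7%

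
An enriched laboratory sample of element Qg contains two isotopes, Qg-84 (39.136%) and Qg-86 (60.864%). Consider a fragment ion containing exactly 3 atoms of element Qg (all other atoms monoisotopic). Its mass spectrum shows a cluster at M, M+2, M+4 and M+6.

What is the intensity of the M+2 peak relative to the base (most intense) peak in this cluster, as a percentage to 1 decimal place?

64.3%

Binomial terms of (0.39136 + 0.60864)^3: M 0.0599, M+2 0.2797, M+4 0.4349, M+6 0.2255 → M+4 is the base peak.
P(M+4) = C(3,2) × 0.39136^1 × 0.60864^2 = 3 × 0.39136 × 0.37044265 = 0.434929 (base)
P(M+2) = C(3,1) × 0.39136^2 × 0.60864^1 = 3 × 0.15316265 × 0.60864 = 0.279663
Relative intensity = 0.279663 / 0.434929 × 100 = 64.3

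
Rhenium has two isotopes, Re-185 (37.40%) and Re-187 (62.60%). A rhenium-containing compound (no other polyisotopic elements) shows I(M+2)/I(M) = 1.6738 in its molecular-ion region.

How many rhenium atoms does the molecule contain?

The M+2/M ratio from n Re atoms is n · q/p = n · 0.6260/0.3740.
n = 1.6738 × 0.3740/0.6260 = 1.00 ≈ 1

1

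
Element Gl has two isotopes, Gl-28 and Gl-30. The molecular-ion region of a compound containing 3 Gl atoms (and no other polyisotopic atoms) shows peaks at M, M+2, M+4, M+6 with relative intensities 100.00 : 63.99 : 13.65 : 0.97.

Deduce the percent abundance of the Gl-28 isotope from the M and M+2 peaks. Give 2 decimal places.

If p is the fraction of Gl that is Gl-28, then I(M+2)/I(M) = [C(3,1)·p^2·(1−p)] / p^3 = 3·(1−p)/p = 63.99/100.00 = 0.6399
(1−p)/p = 0.6399/3 = 0.2133  ⇒  p = 1/(1 + 0.2133) = 0.8242
Gl-28: 82.42%, Gl-30: 17.58%.

82.42%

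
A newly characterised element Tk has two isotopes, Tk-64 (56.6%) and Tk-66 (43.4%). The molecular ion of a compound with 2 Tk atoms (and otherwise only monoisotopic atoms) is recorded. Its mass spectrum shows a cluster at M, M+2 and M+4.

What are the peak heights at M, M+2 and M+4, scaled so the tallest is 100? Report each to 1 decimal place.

65.2 : 100.0 : 38.3

Expanding (0.566 + 0.434)^2:
P(M) = 0.566^2 = 0.320356
P(M+2) = 2 × 0.566^1 × 0.434^1 = 0.491288
P(M+4) = 0.434^2 = 0.188356
The M+2 peak is largest (0.491288); scaling to 100 gives 65.2 : 100.0 : 38.3.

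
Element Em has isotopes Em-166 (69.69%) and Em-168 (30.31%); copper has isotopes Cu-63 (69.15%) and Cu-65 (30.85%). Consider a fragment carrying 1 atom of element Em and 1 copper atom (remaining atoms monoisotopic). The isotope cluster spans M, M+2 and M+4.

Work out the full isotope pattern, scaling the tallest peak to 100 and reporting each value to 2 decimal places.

Element Em pattern (n=1): 0.6969 : 0.3031
Copper pattern (n=1): 0.6915 : 0.3085
Convolve the two distributions (both contribute in 2-u steps):
  M: 0.6969×0.6915 = 0.481906
  M+2: 0.6969×0.3085 + 0.3031×0.6915 = 0.424587
  M+4: 0.3031×0.3085 = 0.093506
Scale to base peak (0.481906) = 100: 100.00 : 88.11 : 19.40

100.00 : 88.11 : 19.40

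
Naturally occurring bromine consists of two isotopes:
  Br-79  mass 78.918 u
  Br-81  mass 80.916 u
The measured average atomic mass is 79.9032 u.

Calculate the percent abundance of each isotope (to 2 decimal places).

Br-79: 50.69%, Br-81: 49.31%

Let x be the fractional abundance of Br-79; then Br-81 has abundance 1 − x.
78.918·x + 80.916·(1 − x) = 79.9032
(78.918 − 80.916)·x = 79.9032 − 80.916
x = -1.0128 / -1.998 = 0.50691 → 50.69% Br-79, 49.31% Br-81.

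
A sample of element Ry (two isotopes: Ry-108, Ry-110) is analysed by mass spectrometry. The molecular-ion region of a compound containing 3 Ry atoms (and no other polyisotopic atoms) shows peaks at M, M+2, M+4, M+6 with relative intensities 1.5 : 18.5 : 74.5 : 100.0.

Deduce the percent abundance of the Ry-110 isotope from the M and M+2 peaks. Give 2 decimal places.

If p is the fraction of Ry that is Ry-108, then I(M+2)/I(M) = [C(3,1)·p^2·(1−p)] / p^3 = 3·(1−p)/p = 18.5/1.5 = 12.3333
(1−p)/p = 12.3333/3 = 4.1111  ⇒  p = 1/(1 + 4.1111) = 0.1957
Ry-108: 19.57%, Ry-110: 80.43%.

80.43%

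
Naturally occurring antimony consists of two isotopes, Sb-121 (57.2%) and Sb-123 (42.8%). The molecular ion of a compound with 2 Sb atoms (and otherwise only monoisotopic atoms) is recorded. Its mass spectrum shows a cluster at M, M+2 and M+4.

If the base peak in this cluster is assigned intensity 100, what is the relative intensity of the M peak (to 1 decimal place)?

Binomial terms of (0.572 + 0.428)^2: M 0.3272, M+2 0.4896, M+4 0.1832 → M+2 is the base peak.
P(M+2) = C(2,1) × 0.572^1 × 0.428^1 = 2 × 0.5720 × 0.4280 = 0.489632 (base)
P(M) = C(2,0) × 0.572^2 × 0.428^0 = 1 × 0.327184 × 1.0000 = 0.327184
Relative intensity = 0.327184 / 0.489632 × 100 = 66.8

66.8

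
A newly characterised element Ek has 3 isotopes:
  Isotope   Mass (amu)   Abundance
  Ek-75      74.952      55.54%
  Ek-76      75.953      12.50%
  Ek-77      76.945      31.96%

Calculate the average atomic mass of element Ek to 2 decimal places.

Ar = Σ fᵢ·mᵢ = 0.5554 × 74.952 + 0.1250 × 75.953 + 0.3196 × 76.945
= 41.6283 + 9.4941 + 24.5916 = 75.7140 amu

75.71 amu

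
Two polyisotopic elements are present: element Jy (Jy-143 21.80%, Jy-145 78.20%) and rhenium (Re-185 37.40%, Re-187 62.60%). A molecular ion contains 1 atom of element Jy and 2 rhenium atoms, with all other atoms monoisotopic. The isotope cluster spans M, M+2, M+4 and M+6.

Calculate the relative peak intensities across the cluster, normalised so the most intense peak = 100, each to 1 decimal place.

6.8 : 46.8 : 100.0 : 67.9

Element Jy pattern (n=1): 0.2180 : 0.7820
Rhenium pattern (n=2): 0.139876 : 0.468248 : 0.391876
Convolve the two distributions (both contribute in 2-u steps):
  M: 0.2180×0.139876 = 0.030493
  M+2: 0.2180×0.468248 + 0.7820×0.139876 = 0.211461
  M+4: 0.2180×0.391876 + 0.7820×0.468248 = 0.451599
  M+6: 0.7820×0.391876 = 0.306447
Scale to base peak (0.451599) = 100: 6.8 : 46.8 : 100.0 : 67.9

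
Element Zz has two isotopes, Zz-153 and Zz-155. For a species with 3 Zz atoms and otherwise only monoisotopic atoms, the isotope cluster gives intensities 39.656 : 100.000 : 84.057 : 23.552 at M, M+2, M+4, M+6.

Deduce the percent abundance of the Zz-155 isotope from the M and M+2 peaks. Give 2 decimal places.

Write p for the Zz-153 fraction. I(M+2)/I(M) = [C(3,1)·p^2·(1−p)] / p^3 = 3·(1−p)/p = 100.000/39.656 = 2.5217
(1−p)/p = 2.5217/3 = 0.8406  ⇒  p = 1/(1 + 0.8406) = 0.5433
Zz-153: 54.33%, Zz-155: 45.67%.

45.67%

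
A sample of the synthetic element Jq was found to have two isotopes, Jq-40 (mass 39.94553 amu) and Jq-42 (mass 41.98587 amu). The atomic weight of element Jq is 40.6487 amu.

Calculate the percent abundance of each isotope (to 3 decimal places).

Jq-40: 65.537%, Jq-42: 34.463%

With x = fraction of Jq-40 (so Jq-42 is 1 − x):
39.94553·x + 41.98587·(1 − x) = 40.6487
(39.94553 − 41.98587)·x = 40.6487 − 41.98587
x = -1.33717 / -2.04034 = 0.65537 → 65.537% Jq-40, 34.463% Jq-42.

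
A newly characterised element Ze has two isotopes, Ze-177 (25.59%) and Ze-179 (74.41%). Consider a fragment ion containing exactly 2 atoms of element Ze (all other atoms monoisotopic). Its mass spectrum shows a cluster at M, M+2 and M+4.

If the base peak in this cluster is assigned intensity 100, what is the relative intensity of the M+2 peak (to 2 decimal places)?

68.78

(0.2559 + 0.7441)^2 gives M 0.0655, M+2 0.3808, M+4 0.5537; the largest is M+4.
P(M+4) = C(2,2) × 0.2559^0 × 0.7441^2 = 1 × 1.0000 × 0.55368481 = 0.553685 (base)
P(M+2) = C(2,1) × 0.2559^1 × 0.7441^1 = 2 × 0.2559 × 0.7441 = 0.380830
Relative intensity = 0.380830 / 0.553685 × 100 = 68.78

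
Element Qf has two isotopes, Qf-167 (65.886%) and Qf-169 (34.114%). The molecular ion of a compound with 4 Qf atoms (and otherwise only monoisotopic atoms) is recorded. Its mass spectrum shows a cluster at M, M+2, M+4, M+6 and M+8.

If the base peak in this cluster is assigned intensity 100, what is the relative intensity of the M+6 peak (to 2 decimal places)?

26.81

Term probabilities: M 0.1884, M+2 0.3903, M+4 0.3031, M+6 0.1046, M+8 0.0135. Base peak = M+2.
P(M+2) = C(4,1) × 0.65886^3 × 0.34114^1 = 4 × 0.28600882 × 0.34114 = 0.390276 (base)
P(M+6) = C(4,3) × 0.65886^1 × 0.34114^3 = 4 × 0.65886 × 0.03970068 = 0.104629
Relative intensity = 0.104629 / 0.390276 × 100 = 26.81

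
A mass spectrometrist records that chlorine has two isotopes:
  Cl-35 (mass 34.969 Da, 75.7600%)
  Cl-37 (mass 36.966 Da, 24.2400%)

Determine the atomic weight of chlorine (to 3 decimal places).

35.453 Da

Ar = Σ fᵢ·mᵢ = 0.757600 × 34.969 + 0.242400 × 36.966
= 26.4925 + 8.9606 = 35.4531 Da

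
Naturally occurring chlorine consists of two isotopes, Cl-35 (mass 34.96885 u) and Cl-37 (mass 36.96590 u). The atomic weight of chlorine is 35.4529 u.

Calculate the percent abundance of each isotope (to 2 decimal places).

Cl-35: 75.76%, Cl-37: 24.24%

With x = fraction of Cl-35 (so Cl-37 is 1 − x):
34.96885·x + 36.96590·(1 − x) = 35.4529
(34.96885 − 36.96590)·x = 35.4529 − 36.96590
x = -1.51300 / -1.99705 = 0.75762 → 75.76% Cl-35, 24.24% Cl-37.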